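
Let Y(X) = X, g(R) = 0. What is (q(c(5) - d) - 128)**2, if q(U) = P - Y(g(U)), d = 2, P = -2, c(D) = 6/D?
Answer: 16900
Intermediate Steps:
q(U) = -2 (q(U) = -2 - 1*0 = -2 + 0 = -2)
(q(c(5) - d) - 128)**2 = (-2 - 128)**2 = (-130)**2 = 16900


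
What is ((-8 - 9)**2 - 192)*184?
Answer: 17848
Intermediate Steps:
((-8 - 9)**2 - 192)*184 = ((-17)**2 - 192)*184 = (289 - 192)*184 = 97*184 = 17848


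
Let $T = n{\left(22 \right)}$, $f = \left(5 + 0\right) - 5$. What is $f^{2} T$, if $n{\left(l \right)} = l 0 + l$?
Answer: $0$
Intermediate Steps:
$f = 0$ ($f = 5 - 5 = 0$)
$n{\left(l \right)} = l$ ($n{\left(l \right)} = 0 + l = l$)
$T = 22$
$f^{2} T = 0^{2} \cdot 22 = 0 \cdot 22 = 0$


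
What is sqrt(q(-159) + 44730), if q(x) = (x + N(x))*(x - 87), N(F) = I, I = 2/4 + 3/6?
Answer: sqrt(83598) ≈ 289.13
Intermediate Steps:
I = 1 (I = 2*(1/4) + 3*(1/6) = 1/2 + 1/2 = 1)
N(F) = 1
q(x) = (1 + x)*(-87 + x) (q(x) = (x + 1)*(x - 87) = (1 + x)*(-87 + x))
sqrt(q(-159) + 44730) = sqrt((-87 + (-159)**2 - 86*(-159)) + 44730) = sqrt((-87 + 25281 + 13674) + 44730) = sqrt(38868 + 44730) = sqrt(83598)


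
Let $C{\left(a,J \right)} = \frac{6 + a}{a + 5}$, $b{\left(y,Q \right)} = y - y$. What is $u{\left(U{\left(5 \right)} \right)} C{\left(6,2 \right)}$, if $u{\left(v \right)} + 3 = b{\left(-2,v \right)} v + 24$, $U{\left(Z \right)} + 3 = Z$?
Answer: $\frac{252}{11} \approx 22.909$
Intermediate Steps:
$b{\left(y,Q \right)} = 0$
$U{\left(Z \right)} = -3 + Z$
$u{\left(v \right)} = 21$ ($u{\left(v \right)} = -3 + \left(0 v + 24\right) = -3 + \left(0 + 24\right) = -3 + 24 = 21$)
$C{\left(a,J \right)} = \frac{6 + a}{5 + a}$
$u{\left(U{\left(5 \right)} \right)} C{\left(6,2 \right)} = 21 \frac{6 + 6}{5 + 6} = 21 \cdot \frac{1}{11} \cdot 12 = 21 \cdot \frac{12}{11} = \frac{252}{11}$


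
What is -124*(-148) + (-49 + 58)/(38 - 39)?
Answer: 18343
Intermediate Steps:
-124*(-148) + (-49 + 58)/(38 - 39) = 18352 + 9/(-1) = 18352 + 9*(-1) = 18352 - 9 = 18343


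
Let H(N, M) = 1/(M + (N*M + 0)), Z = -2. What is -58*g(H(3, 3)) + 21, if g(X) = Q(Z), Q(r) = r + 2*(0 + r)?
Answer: 369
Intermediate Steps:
H(N, M) = 1/(M + M*N) (H(N, M) = 1/(M + (M*N + 0)) = 1/(M + M*N))
Q(r) = 3*r (Q(r) = r + 2*r = 3*r)
g(X) = -6 (g(X) = 3*(-2) = -6)
-58*g(H(3, 3)) + 21 = -58*(-6) + 21 = 348 + 21 = 369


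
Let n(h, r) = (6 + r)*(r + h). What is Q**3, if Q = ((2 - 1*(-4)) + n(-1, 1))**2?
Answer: 46656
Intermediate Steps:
n(h, r) = (6 + r)*(h + r)
Q = 36 (Q = ((2 - 1*(-4)) + (1**2 + 6*(-1) + 6*1 - 1*1))**2 = ((2 + 4) + (1 - 6 + 6 - 1))**2 = (6 + 0)**2 = 6**2 = 36)
Q**3 = 36**3 = 46656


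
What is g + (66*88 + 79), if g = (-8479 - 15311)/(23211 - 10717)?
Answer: 36764194/6247 ≈ 5885.1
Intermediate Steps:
g = -11895/6247 (g = -23790/12494 = -23790*1/12494 = -11895/6247 ≈ -1.9041)
g + (66*88 + 79) = -11895/6247 + (66*88 + 79) = -11895/6247 + (5808 + 79) = -11895/6247 + 5887 = 36764194/6247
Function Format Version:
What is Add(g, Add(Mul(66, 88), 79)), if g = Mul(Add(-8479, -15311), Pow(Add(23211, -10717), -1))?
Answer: Rational(36764194, 6247) ≈ 5885.1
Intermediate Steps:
g = Rational(-11895, 6247) (g = Mul(-23790, Pow(12494, -1)) = Mul(-23790, Rational(1, 12494)) = Rational(-11895, 6247) ≈ -1.9041)
Add(g, Add(Mul(66, 88), 79)) = Add(Rational(-11895, 6247), Add(Mul(66, 88), 79)) = Add(Rational(-11895, 6247), Add(5808, 79)) = Add(Rational(-11895, 6247), 5887) = Rational(36764194, 6247)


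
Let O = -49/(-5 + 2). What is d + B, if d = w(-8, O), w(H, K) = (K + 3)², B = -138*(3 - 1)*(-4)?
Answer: 13300/9 ≈ 1477.8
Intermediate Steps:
O = 49/3 (O = -49/(-3) = -49*(-⅓) = 49/3 ≈ 16.333)
B = 1104 (B = -276*(-4) = -138*(-8) = 1104)
w(H, K) = (3 + K)²
d = 3364/9 (d = (3 + 49/3)² = (58/3)² = 3364/9 ≈ 373.78)
d + B = 3364/9 + 1104 = 13300/9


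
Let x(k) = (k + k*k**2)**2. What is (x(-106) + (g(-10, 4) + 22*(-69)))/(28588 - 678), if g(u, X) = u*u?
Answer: 709385808733/13955 ≈ 5.0834e+7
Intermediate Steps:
g(u, X) = u**2
x(k) = (k + k**3)**2
(x(-106) + (g(-10, 4) + 22*(-69)))/(28588 - 678) = ((-106)**2*(1 + (-106)**2)**2 + ((-10)**2 + 22*(-69)))/(28588 - 678) = (11236*(1 + 11236)**2 + (100 - 1518))/27910 = (11236*11237**2 - 1418)*(1/27910) = (11236*126270169 - 1418)*(1/27910) = (1418771618884 - 1418)*(1/27910) = 1418771617466*(1/27910) = 709385808733/13955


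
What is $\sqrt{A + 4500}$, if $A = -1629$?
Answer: $3 \sqrt{319} \approx 53.582$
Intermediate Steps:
$\sqrt{A + 4500} = \sqrt{-1629 + 4500} = \sqrt{2871} = 3 \sqrt{319}$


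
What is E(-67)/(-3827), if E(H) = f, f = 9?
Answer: -9/3827 ≈ -0.0023517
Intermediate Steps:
E(H) = 9
E(-67)/(-3827) = 9/(-3827) = 9*(-1/3827) = -9/3827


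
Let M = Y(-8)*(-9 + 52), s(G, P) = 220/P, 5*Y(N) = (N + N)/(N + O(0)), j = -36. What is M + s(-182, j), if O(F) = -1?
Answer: 413/45 ≈ 9.1778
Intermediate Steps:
Y(N) = 2*N/(5*(-1 + N)) (Y(N) = ((N + N)/(N - 1))/5 = ((2*N)/(-1 + N))/5 = (2*N/(-1 + N))/5 = 2*N/(5*(-1 + N)))
M = 688/45 (M = ((⅖)*(-8)/(-1 - 8))*(-9 + 52) = ((⅖)*(-8)/(-9))*43 = ((⅖)*(-8)*(-⅑))*43 = (16/45)*43 = 688/45 ≈ 15.289)
M + s(-182, j) = 688/45 + 220/(-36) = 688/45 + 220*(-1/36) = 688/45 - 55/9 = 413/45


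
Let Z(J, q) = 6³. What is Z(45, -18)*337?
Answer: 72792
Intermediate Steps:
Z(J, q) = 216
Z(45, -18)*337 = 216*337 = 72792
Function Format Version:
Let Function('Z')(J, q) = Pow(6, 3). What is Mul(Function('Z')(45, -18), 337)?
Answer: 72792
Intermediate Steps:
Function('Z')(J, q) = 216
Mul(Function('Z')(45, -18), 337) = Mul(216, 337) = 72792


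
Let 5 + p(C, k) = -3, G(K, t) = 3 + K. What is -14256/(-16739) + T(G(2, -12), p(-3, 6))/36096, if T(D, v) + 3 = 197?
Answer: 258915971/302105472 ≈ 0.85704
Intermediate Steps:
p(C, k) = -8 (p(C, k) = -5 - 3 = -8)
T(D, v) = 194 (T(D, v) = -3 + 197 = 194)
-14256/(-16739) + T(G(2, -12), p(-3, 6))/36096 = -14256/(-16739) + 194/36096 = -14256*(-1/16739) + 194*(1/36096) = 14256/16739 + 97/18048 = 258915971/302105472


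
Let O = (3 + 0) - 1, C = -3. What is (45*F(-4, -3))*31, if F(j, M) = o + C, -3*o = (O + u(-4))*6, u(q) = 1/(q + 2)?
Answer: -8370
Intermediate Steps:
O = 2 (O = 3 - 1 = 2)
u(q) = 1/(2 + q)
o = -3 (o = -(2 + 1/(2 - 4))*6/3 = -(2 + 1/(-2))*6/3 = -(2 - ½)*6/3 = -6/2 = -⅓*9 = -3)
F(j, M) = -6 (F(j, M) = -3 - 3 = -6)
(45*F(-4, -3))*31 = (45*(-6))*31 = -270*31 = -8370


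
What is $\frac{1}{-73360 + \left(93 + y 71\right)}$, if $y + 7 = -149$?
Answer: $- \frac{1}{84343} \approx -1.1856 \cdot 10^{-5}$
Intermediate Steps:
$y = -156$ ($y = -7 - 149 = -156$)
$\frac{1}{-73360 + \left(93 + y 71\right)} = \frac{1}{-73360 + \left(93 - 11076\right)} = \frac{1}{-73360 - 10983} = \frac{1}{-84343} = - \frac{1}{84343}$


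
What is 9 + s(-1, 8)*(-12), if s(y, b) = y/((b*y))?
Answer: 15/2 ≈ 7.5000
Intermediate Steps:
s(y, b) = 1/b (s(y, b) = y*(1/(b*y)) = 1/b)
9 + s(-1, 8)*(-12) = 9 - 12/8 = 9 + (⅛)*(-12) = 9 - 3/2 = 15/2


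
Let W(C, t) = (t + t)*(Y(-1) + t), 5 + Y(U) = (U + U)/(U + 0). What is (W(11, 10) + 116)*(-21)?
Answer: -5376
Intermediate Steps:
Y(U) = -3 (Y(U) = -5 + (U + U)/(U + 0) = -5 + (2*U)/U = -5 + 2 = -3)
W(C, t) = 2*t*(-3 + t) (W(C, t) = (t + t)*(-3 + t) = (2*t)*(-3 + t) = 2*t*(-3 + t))
(W(11, 10) + 116)*(-21) = (2*10*(-3 + 10) + 116)*(-21) = (2*10*7 + 116)*(-21) = (140 + 116)*(-21) = 256*(-21) = -5376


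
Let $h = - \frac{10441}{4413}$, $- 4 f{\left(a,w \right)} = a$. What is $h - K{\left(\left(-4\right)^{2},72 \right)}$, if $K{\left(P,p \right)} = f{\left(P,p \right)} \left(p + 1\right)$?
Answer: $\frac{1278155}{4413} \approx 289.63$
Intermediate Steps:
$f{\left(a,w \right)} = - \frac{a}{4}$
$K{\left(P,p \right)} = - \frac{P \left(1 + p\right)}{4}$ ($K{\left(P,p \right)} = - \frac{P}{4} \left(p + 1\right) = - \frac{P}{4} \left(1 + p\right) = - \frac{P \left(1 + p\right)}{4}$)
$h = - \frac{10441}{4413}$ ($h = \left(-10441\right) \frac{1}{4413} = - \frac{10441}{4413} \approx -2.366$)
$h - K{\left(\left(-4\right)^{2},72 \right)} = - \frac{10441}{4413} - - \frac{\left(-4\right)^{2} \left(1 + 72\right)}{4} = - \frac{10441}{4413} - \left(- \frac{1}{4}\right) 16 \cdot 73 = - \frac{10441}{4413} - -292 = - \frac{10441}{4413} + 292 = \frac{1278155}{4413}$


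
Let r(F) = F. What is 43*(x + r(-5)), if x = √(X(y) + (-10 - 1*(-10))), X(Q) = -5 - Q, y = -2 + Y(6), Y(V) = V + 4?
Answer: -215 + 43*I*√13 ≈ -215.0 + 155.04*I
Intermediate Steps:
Y(V) = 4 + V
y = 8 (y = -2 + (4 + 6) = -2 + 10 = 8)
x = I*√13 (x = √((-5 - 1*8) + (-10 - 1*(-10))) = √((-5 - 8) + (-10 + 10)) = √(-13 + 0) = √(-13) = I*√13 ≈ 3.6056*I)
43*(x + r(-5)) = 43*(I*√13 - 5) = 43*(-5 + I*√13) = -215 + 43*I*√13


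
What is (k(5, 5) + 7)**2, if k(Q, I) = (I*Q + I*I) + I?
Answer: 3844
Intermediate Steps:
k(Q, I) = I + I**2 + I*Q (k(Q, I) = (I*Q + I**2) + I = (I**2 + I*Q) + I = I + I**2 + I*Q)
(k(5, 5) + 7)**2 = (5*(1 + 5 + 5) + 7)**2 = (5*11 + 7)**2 = (55 + 7)**2 = 62**2 = 3844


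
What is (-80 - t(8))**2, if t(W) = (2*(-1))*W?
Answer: 4096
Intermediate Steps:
t(W) = -2*W
(-80 - t(8))**2 = (-80 - (-2)*8)**2 = (-80 - 1*(-16))**2 = (-80 + 16)**2 = (-64)**2 = 4096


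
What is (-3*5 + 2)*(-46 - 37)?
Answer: 1079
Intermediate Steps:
(-3*5 + 2)*(-46 - 37) = (-15 + 2)*(-83) = -13*(-83) = 1079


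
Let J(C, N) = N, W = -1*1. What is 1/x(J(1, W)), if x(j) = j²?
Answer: 1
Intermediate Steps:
W = -1
1/x(J(1, W)) = 1/((-1)²) = 1/1 = 1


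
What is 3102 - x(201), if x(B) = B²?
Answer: -37299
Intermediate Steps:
3102 - x(201) = 3102 - 1*201² = 3102 - 1*40401 = 3102 - 40401 = -37299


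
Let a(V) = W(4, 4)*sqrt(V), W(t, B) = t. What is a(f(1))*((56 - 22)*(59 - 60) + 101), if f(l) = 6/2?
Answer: 268*sqrt(3) ≈ 464.19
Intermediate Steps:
f(l) = 3 (f(l) = 6*(1/2) = 3)
a(V) = 4*sqrt(V)
a(f(1))*((56 - 22)*(59 - 60) + 101) = (4*sqrt(3))*((56 - 22)*(59 - 60) + 101) = (4*sqrt(3))*(34*(-1) + 101) = (4*sqrt(3))*(-34 + 101) = (4*sqrt(3))*67 = 268*sqrt(3)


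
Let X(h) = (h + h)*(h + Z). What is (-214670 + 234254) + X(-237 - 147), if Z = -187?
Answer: 458112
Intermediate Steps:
X(h) = 2*h*(-187 + h) (X(h) = (h + h)*(h - 187) = (2*h)*(-187 + h) = 2*h*(-187 + h))
(-214670 + 234254) + X(-237 - 147) = (-214670 + 234254) + 2*(-237 - 147)*(-187 + (-237 - 147)) = 19584 + 2*(-384)*(-187 - 384) = 19584 + 2*(-384)*(-571) = 19584 + 438528 = 458112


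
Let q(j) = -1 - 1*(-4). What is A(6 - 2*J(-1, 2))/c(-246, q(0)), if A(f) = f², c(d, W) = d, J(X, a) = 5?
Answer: -8/123 ≈ -0.065041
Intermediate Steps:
q(j) = 3 (q(j) = -1 + 4 = 3)
A(6 - 2*J(-1, 2))/c(-246, q(0)) = (6 - 2*5)²/(-246) = (6 - 10)²*(-1/246) = (-4)²*(-1/246) = 16*(-1/246) = -8/123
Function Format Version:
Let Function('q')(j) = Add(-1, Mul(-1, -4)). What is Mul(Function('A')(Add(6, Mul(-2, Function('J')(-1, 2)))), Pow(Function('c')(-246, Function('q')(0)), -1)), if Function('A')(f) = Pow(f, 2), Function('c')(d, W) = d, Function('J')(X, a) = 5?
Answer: Rational(-8, 123) ≈ -0.065041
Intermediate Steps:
Function('q')(j) = 3 (Function('q')(j) = Add(-1, 4) = 3)
Mul(Function('A')(Add(6, Mul(-2, Function('J')(-1, 2)))), Pow(Function('c')(-246, Function('q')(0)), -1)) = Mul(Pow(Add(6, Mul(-2, 5)), 2), Pow(-246, -1)) = Mul(Pow(Add(6, -10), 2), Rational(-1, 246)) = Mul(Pow(-4, 2), Rational(-1, 246)) = Mul(16, Rational(-1, 246)) = Rational(-8, 123)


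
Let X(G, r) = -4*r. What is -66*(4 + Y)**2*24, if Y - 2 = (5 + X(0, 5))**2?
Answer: -84523824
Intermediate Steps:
Y = 227 (Y = 2 + (5 - 4*5)**2 = 2 + (5 - 20)**2 = 2 + (-15)**2 = 2 + 225 = 227)
-66*(4 + Y)**2*24 = -66*(4 + 227)**2*24 = -66*231**2*24 = -66*53361*24 = -3521826*24 = -84523824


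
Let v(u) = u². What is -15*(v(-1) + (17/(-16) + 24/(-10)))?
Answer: 591/16 ≈ 36.938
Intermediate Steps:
-15*(v(-1) + (17/(-16) + 24/(-10))) = -15*((-1)² + (17/(-16) + 24/(-10))) = -15*(1 + (17*(-1/16) + 24*(-⅒))) = -15*(1 + (-17/16 - 12/5)) = -15*(1 - 277/80) = -15*(-197/80) = 591/16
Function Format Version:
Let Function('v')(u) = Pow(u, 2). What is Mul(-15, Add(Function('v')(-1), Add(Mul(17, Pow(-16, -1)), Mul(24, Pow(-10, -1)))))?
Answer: Rational(591, 16) ≈ 36.938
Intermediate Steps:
Mul(-15, Add(Function('v')(-1), Add(Mul(17, Pow(-16, -1)), Mul(24, Pow(-10, -1))))) = Mul(-15, Add(Pow(-1, 2), Add(Mul(17, Pow(-16, -1)), Mul(24, Pow(-10, -1))))) = Mul(-15, Add(1, Add(Mul(17, Rational(-1, 16)), Mul(24, Rational(-1, 10))))) = Mul(-15, Add(1, Add(Rational(-17, 16), Rational(-12, 5)))) = Mul(-15, Add(1, Rational(-277, 80))) = Mul(-15, Rational(-197, 80)) = Rational(591, 16)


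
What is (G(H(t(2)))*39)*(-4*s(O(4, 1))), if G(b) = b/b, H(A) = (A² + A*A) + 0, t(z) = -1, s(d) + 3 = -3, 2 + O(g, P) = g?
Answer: 936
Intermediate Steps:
O(g, P) = -2 + g
s(d) = -6 (s(d) = -3 - 3 = -6)
H(A) = 2*A² (H(A) = (A² + A²) + 0 = 2*A² + 0 = 2*A²)
G(b) = 1
(G(H(t(2)))*39)*(-4*s(O(4, 1))) = (1*39)*(-4*(-6)) = 39*24 = 936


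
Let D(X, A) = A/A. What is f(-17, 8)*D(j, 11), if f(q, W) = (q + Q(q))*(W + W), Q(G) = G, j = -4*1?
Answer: -544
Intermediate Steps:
j = -4
f(q, W) = 4*W*q (f(q, W) = (q + q)*(W + W) = (2*q)*(2*W) = 4*W*q)
D(X, A) = 1
f(-17, 8)*D(j, 11) = (4*8*(-17))*1 = -544*1 = -544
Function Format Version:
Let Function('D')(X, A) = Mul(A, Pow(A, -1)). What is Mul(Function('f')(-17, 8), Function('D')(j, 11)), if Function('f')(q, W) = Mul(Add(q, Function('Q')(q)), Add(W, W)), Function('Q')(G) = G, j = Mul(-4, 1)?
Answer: -544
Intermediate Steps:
j = -4
Function('f')(q, W) = Mul(4, W, q) (Function('f')(q, W) = Mul(Add(q, q), Add(W, W)) = Mul(Mul(2, q), Mul(2, W)) = Mul(4, W, q))
Function('D')(X, A) = 1
Mul(Function('f')(-17, 8), Function('D')(j, 11)) = Mul(Mul(4, 8, -17), 1) = Mul(-544, 1) = -544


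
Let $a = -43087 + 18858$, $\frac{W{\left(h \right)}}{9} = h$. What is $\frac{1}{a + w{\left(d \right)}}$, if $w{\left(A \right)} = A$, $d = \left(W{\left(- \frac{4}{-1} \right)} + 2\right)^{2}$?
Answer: $- \frac{1}{22785} \approx -4.3889 \cdot 10^{-5}$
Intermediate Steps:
$W{\left(h \right)} = 9 h$
$d = 1444$ ($d = \left(9 \left(- \frac{4}{-1}\right) + 2\right)^{2} = \left(9 \left(\left(-4\right) \left(-1\right)\right) + 2\right)^{2} = \left(9 \cdot 4 + 2\right)^{2} = \left(36 + 2\right)^{2} = 38^{2} = 1444$)
$a = -24229$
$\frac{1}{a + w{\left(d \right)}} = \frac{1}{-24229 + 1444} = \frac{1}{-22785} = - \frac{1}{22785}$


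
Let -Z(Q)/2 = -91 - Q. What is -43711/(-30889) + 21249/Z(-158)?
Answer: -650503087/4139126 ≈ -157.16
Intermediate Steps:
Z(Q) = 182 + 2*Q (Z(Q) = -2*(-91 - Q) = 182 + 2*Q)
-43711/(-30889) + 21249/Z(-158) = -43711/(-30889) + 21249/(182 + 2*(-158)) = -43711*(-1/30889) + 21249/(182 - 316) = 43711/30889 + 21249/(-134) = 43711/30889 + 21249*(-1/134) = 43711/30889 - 21249/134 = -650503087/4139126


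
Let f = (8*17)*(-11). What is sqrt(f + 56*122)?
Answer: 2*sqrt(1334) ≈ 73.048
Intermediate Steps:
f = -1496 (f = 136*(-11) = -1496)
sqrt(f + 56*122) = sqrt(-1496 + 56*122) = sqrt(-1496 + 6832) = sqrt(5336) = 2*sqrt(1334)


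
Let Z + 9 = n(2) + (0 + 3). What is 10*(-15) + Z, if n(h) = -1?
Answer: -157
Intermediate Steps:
Z = -7 (Z = -9 + (-1 + (0 + 3)) = -9 + (-1 + 3) = -9 + 2 = -7)
10*(-15) + Z = 10*(-15) - 7 = -150 - 7 = -157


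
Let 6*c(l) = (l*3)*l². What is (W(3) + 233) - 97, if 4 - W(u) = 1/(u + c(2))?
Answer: 979/7 ≈ 139.86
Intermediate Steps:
c(l) = l³/2 (c(l) = ((l*3)*l²)/6 = ((3*l)*l²)/6 = (3*l³)/6 = l³/2)
W(u) = 4 - 1/(4 + u) (W(u) = 4 - 1/(u + (½)*2³) = 4 - 1/(u + (½)*8) = 4 - 1/(u + 4) = 4 - 1/(4 + u))
(W(3) + 233) - 97 = ((15 + 4*3)/(4 + 3) + 233) - 97 = ((15 + 12)/7 + 233) - 97 = ((⅐)*27 + 233) - 97 = (27/7 + 233) - 97 = 1658/7 - 97 = 979/7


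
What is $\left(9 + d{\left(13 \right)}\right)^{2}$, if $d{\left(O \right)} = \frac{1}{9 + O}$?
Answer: $\frac{39601}{484} \approx 81.82$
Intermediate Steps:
$\left(9 + d{\left(13 \right)}\right)^{2} = \left(9 + \frac{1}{9 + 13}\right)^{2} = \left(9 + \frac{1}{22}\right)^{2} = \left(\frac{199}{22}\right)^{2} = \frac{39601}{484}$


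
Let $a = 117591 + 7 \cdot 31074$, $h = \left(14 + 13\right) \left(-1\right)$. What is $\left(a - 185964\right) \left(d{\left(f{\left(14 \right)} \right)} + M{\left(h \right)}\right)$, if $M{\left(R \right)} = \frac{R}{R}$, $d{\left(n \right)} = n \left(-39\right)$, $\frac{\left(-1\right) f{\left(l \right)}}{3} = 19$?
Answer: $331698480$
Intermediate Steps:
$h = -27$ ($h = 27 \left(-1\right) = -27$)
$f{\left(l \right)} = -57$ ($f{\left(l \right)} = \left(-3\right) 19 = -57$)
$a = 335109$ ($a = 117591 + 217518 = 335109$)
$d{\left(n \right)} = - 39 n$
$M{\left(R \right)} = 1$
$\left(a - 185964\right) \left(d{\left(f{\left(14 \right)} \right)} + M{\left(h \right)}\right) = \left(335109 - 185964\right) \left(\left(-39\right) \left(-57\right) + 1\right) = 149145 \left(2223 + 1\right) = 149145 \cdot 2224 = 331698480$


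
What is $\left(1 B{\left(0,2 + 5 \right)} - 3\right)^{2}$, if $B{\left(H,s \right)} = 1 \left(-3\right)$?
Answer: $36$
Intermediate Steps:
$B{\left(H,s \right)} = -3$
$\left(1 B{\left(0,2 + 5 \right)} - 3\right)^{2} = \left(1 \left(-3\right) - 3\right)^{2} = \left(-3 - 3\right)^{2} = \left(-6\right)^{2} = 36$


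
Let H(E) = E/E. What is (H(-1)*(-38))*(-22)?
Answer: 836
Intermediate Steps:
H(E) = 1
(H(-1)*(-38))*(-22) = (1*(-38))*(-22) = -38*(-22) = 836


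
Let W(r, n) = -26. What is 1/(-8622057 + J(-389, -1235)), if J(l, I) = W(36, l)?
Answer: -1/8622083 ≈ -1.1598e-7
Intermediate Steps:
J(l, I) = -26
1/(-8622057 + J(-389, -1235)) = 1/(-8622057 - 26) = 1/(-8622083) = -1/8622083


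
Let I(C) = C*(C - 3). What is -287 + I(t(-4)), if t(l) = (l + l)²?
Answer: 3617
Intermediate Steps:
t(l) = 4*l² (t(l) = (2*l)² = 4*l²)
I(C) = C*(-3 + C)
-287 + I(t(-4)) = -287 + (4*(-4)²)*(-3 + 4*(-4)²) = -287 + (4*16)*(-3 + 4*16) = -287 + 64*(-3 + 64) = -287 + 64*61 = -287 + 3904 = 3617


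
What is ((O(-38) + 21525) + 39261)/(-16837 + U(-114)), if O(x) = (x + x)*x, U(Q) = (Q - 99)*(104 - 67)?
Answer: -31837/12359 ≈ -2.5760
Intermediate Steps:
U(Q) = -3663 + 37*Q (U(Q) = (-99 + Q)*37 = -3663 + 37*Q)
O(x) = 2*x² (O(x) = (2*x)*x = 2*x²)
((O(-38) + 21525) + 39261)/(-16837 + U(-114)) = ((2*(-38)² + 21525) + 39261)/(-16837 + (-3663 + 37*(-114))) = ((2*1444 + 21525) + 39261)/(-16837 + (-3663 - 4218)) = ((2888 + 21525) + 39261)/(-16837 - 7881) = (24413 + 39261)/(-24718) = 63674*(-1/24718) = -31837/12359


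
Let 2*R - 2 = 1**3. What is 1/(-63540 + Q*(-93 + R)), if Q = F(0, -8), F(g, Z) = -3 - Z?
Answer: -2/127995 ≈ -1.5626e-5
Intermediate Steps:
Q = 5 (Q = -3 - 1*(-8) = -3 + 8 = 5)
R = 3/2 (R = 1 + (1/2)*1**3 = 1 + (1/2)*1 = 1 + 1/2 = 3/2 ≈ 1.5000)
1/(-63540 + Q*(-93 + R)) = 1/(-63540 + 5*(-93 + 3/2)) = 1/(-63540 + 5*(-183/2)) = 1/(-63540 - 915/2) = 1/(-127995/2) = -2/127995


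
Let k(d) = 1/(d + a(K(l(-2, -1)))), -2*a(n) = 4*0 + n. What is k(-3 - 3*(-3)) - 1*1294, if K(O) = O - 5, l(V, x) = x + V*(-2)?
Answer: -9057/7 ≈ -1293.9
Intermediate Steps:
l(V, x) = x - 2*V
K(O) = -5 + O
a(n) = -n/2 (a(n) = -(4*0 + n)/2 = -(0 + n)/2 = -n/2)
k(d) = 1/(1 + d) (k(d) = 1/(d - (-5 + (-1 - 2*(-2)))/2) = 1/(d - (-5 + (-1 + 4))/2) = 1/(d - (-5 + 3)/2) = 1/(d - ½*(-2)) = 1/(d + 1) = 1/(1 + d))
k(-3 - 3*(-3)) - 1*1294 = 1/(1 + (-3 - 3*(-3))) - 1*1294 = 1/(1 + (-3 + 9)) - 1294 = 1/(1 + 6) - 1294 = 1/7 - 1294 = ⅐ - 1294 = -9057/7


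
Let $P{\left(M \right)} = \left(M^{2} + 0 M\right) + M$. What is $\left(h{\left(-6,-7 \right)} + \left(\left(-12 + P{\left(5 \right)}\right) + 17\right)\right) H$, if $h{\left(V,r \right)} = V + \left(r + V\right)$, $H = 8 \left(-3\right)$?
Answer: $-384$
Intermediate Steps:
$H = -24$
$P{\left(M \right)} = M + M^{2}$ ($P{\left(M \right)} = \left(M^{2} + 0\right) + M = M^{2} + M = M + M^{2}$)
$h{\left(V,r \right)} = r + 2 V$ ($h{\left(V,r \right)} = V + \left(V + r\right) = r + 2 V$)
$\left(h{\left(-6,-7 \right)} + \left(\left(-12 + P{\left(5 \right)}\right) + 17\right)\right) H = \left(\left(-7 + 2 \left(-6\right)\right) - \left(-5 - 5 \left(1 + 5\right)\right)\right) \left(-24\right) = \left(\left(-7 - 12\right) + \left(\left(-12 + 5 \cdot 6\right) + 17\right)\right) \left(-24\right) = \left(-19 + \left(\left(-12 + 30\right) + 17\right)\right) \left(-24\right) = \left(-19 + \left(18 + 17\right)\right) \left(-24\right) = \left(-19 + 35\right) \left(-24\right) = 16 \left(-24\right) = -384$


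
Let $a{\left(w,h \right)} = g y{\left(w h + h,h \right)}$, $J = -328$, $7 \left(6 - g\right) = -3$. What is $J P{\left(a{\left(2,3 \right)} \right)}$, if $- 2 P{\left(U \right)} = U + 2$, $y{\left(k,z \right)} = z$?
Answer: $\frac{24436}{7} \approx 3490.9$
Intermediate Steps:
$g = \frac{45}{7}$ ($g = 6 - - \frac{3}{7} = 6 + \frac{3}{7} = \frac{45}{7} \approx 6.4286$)
$a{\left(w,h \right)} = \frac{45 h}{7}$
$P{\left(U \right)} = -1 - \frac{U}{2}$ ($P{\left(U \right)} = - \frac{U + 2}{2} = - \frac{2 + U}{2} = -1 - \frac{U}{2}$)
$J P{\left(a{\left(2,3 \right)} \right)} = - 328 \left(-1 - \frac{\frac{45}{7} \cdot 3}{2}\right) = - 328 \left(-1 - \frac{135}{14}\right) = \left(-328\right) \left(- \frac{149}{14}\right) = \frac{24436}{7}$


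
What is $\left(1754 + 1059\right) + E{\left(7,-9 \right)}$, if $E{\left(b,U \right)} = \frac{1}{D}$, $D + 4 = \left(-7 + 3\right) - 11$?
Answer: $\frac{53446}{19} \approx 2812.9$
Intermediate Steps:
$D = -19$ ($D = -4 + \left(\left(-7 + 3\right) - 11\right) = -4 - 15 = -19$)
$E{\left(b,U \right)} = - \frac{1}{19}$ ($E{\left(b,U \right)} = \frac{1}{-19} = - \frac{1}{19}$)
$\left(1754 + 1059\right) + E{\left(7,-9 \right)} = \left(1754 + 1059\right) - \frac{1}{19} = 2813 - \frac{1}{19} = \frac{53446}{19}$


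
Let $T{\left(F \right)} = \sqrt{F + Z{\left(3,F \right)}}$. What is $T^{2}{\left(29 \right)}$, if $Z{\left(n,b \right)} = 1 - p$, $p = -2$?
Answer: $32$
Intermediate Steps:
$Z{\left(n,b \right)} = 3$ ($Z{\left(n,b \right)} = 1 - -2 = 1 + 2 = 3$)
$T{\left(F \right)} = \sqrt{3 + F}$ ($T{\left(F \right)} = \sqrt{F + 3} = \sqrt{3 + F}$)
$T^{2}{\left(29 \right)} = \left(\sqrt{3 + 29}\right)^{2} = \left(\sqrt{32}\right)^{2} = \left(4 \sqrt{2}\right)^{2} = 32$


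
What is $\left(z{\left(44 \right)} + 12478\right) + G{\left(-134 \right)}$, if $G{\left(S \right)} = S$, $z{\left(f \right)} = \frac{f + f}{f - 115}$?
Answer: $\frac{876336}{71} \approx 12343.0$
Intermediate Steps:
$z{\left(f \right)} = \frac{2 f}{-115 + f}$
$\left(z{\left(44 \right)} + 12478\right) + G{\left(-134 \right)} = \left(2 \cdot 44 \frac{1}{-115 + 44} + 12478\right) - 134 = \left(2 \cdot 44 \frac{1}{-71} + 12478\right) - 134 = \left(2 \cdot 44 \left(- \frac{1}{71}\right) + 12478\right) - 134 = \left(- \frac{88}{71} + 12478\right) - 134 = \frac{885850}{71} - 134 = \frac{876336}{71}$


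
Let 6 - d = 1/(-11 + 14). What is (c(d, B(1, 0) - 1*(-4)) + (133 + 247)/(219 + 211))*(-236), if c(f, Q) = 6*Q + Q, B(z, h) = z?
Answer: -364148/43 ≈ -8468.6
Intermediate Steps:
d = 17/3 (d = 6 - 1/(-11 + 14) = 6 - 1/3 = 6 - 1*⅓ = 6 - ⅓ = 17/3 ≈ 5.6667)
c(f, Q) = 7*Q
(c(d, B(1, 0) - 1*(-4)) + (133 + 247)/(219 + 211))*(-236) = (7*(1 - 1*(-4)) + (133 + 247)/(219 + 211))*(-236) = (7*(1 + 4) + 380/430)*(-236) = (7*5 + 380*(1/430))*(-236) = (35 + 38/43)*(-236) = (1543/43)*(-236) = -364148/43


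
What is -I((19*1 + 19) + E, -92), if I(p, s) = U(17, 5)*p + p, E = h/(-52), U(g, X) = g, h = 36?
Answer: -8730/13 ≈ -671.54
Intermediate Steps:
E = -9/13 (E = 36/(-52) = 36*(-1/52) = -9/13 ≈ -0.69231)
I(p, s) = 18*p (I(p, s) = 17*p + p = 18*p)
-I((19*1 + 19) + E, -92) = -18*((19*1 + 19) - 9/13) = -18*((19 + 19) - 9/13) = -18*(38 - 9/13) = -18*485/13 = -1*8730/13 = -8730/13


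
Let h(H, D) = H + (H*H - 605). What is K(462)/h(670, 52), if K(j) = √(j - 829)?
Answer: I*√367/448965 ≈ 4.267e-5*I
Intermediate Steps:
h(H, D) = -605 + H + H² (h(H, D) = H + (H² - 605) = H + (-605 + H²) = -605 + H + H²)
K(j) = √(-829 + j)
K(462)/h(670, 52) = √(-829 + 462)/(-605 + 670 + 670²) = √(-367)/(-605 + 670 + 448900) = (I*√367)/448965 = (I*√367)*(1/448965) = I*√367/448965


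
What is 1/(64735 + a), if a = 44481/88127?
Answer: 88127/5704945826 ≈ 1.5447e-5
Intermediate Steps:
a = 44481/88127 (a = 44481*(1/88127) = 44481/88127 ≈ 0.50474)
1/(64735 + a) = 1/(64735 + 44481/88127) = 1/(5704945826/88127) = 88127/5704945826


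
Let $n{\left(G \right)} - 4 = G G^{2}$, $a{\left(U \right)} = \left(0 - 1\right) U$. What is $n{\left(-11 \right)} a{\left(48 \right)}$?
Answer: $63696$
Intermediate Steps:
$a{\left(U \right)} = - U$
$n{\left(G \right)} = 4 + G^{3}$ ($n{\left(G \right)} = 4 + G G^{2} = 4 + G^{3}$)
$n{\left(-11 \right)} a{\left(48 \right)} = \left(4 + \left(-11\right)^{3}\right) \left(\left(-1\right) 48\right) = \left(4 - 1331\right) \left(-48\right) = \left(-1327\right) \left(-48\right) = 63696$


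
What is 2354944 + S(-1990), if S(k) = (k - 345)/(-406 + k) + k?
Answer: 5637680119/2396 ≈ 2.3530e+6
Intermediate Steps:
S(k) = k + (-345 + k)/(-406 + k) (S(k) = (-345 + k)/(-406 + k) + k = k + (-345 + k)/(-406 + k))
2354944 + S(-1990) = 2354944 + (-345 + (-1990)² - 405*(-1990))/(-406 - 1990) = 2354944 + (-345 + 3960100 + 805950)/(-2396) = 2354944 - 1/2396*4765705 = 2354944 - 4765705/2396 = 5637680119/2396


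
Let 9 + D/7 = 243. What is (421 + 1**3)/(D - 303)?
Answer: 422/1335 ≈ 0.31610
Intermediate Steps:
D = 1638 (D = -63 + 7*243 = -63 + 1701 = 1638)
(421 + 1**3)/(D - 303) = (421 + 1**3)/(1638 - 303) = (421 + 1)/1335 = 422*(1/1335) = 422/1335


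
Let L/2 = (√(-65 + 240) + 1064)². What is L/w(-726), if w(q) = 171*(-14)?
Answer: -161753/171 - 80*√7/9 ≈ -969.44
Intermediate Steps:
w(q) = -2394
L = 2*(1064 + 5*√7)² (L = 2*(√(-65 + 240) + 1064)² = 2*(√175 + 1064)² = 2*(5*√7 + 1064)² = 2*(1064 + 5*√7)² ≈ 2.3208e+6)
L/w(-726) = (2264542 + 21280*√7)/(-2394) = (2264542 + 21280*√7)*(-1/2394) = -161753/171 - 80*√7/9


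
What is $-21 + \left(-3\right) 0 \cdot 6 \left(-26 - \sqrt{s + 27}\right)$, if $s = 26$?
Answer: $-21$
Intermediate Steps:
$-21 + \left(-3\right) 0 \cdot 6 \left(-26 - \sqrt{s + 27}\right) = -21 + \left(-3\right) 0 \cdot 6 \left(-26 - \sqrt{26 + 27}\right) = -21 + 0 \cdot 6 \left(-26 - \sqrt{53}\right) = -21 + 0 \left(-26 - \sqrt{53}\right) = -21 + 0 = -21$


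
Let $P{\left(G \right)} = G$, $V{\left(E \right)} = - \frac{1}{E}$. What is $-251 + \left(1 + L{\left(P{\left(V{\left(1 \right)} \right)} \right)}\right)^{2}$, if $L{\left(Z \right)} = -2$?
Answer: $-250$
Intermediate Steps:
$-251 + \left(1 + L{\left(P{\left(V{\left(1 \right)} \right)} \right)}\right)^{2} = -251 + \left(1 - 2\right)^{2} = -251 + \left(-1\right)^{2} = -251 + 1 = -250$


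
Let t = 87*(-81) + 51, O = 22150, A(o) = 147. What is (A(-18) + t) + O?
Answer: 15301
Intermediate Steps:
t = -6996 (t = -7047 + 51 = -6996)
(A(-18) + t) + O = (147 - 6996) + 22150 = -6849 + 22150 = 15301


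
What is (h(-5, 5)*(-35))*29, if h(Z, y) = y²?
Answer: -25375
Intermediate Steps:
(h(-5, 5)*(-35))*29 = (5²*(-35))*29 = (25*(-35))*29 = -875*29 = -25375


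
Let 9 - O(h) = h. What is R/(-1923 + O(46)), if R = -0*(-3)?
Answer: 0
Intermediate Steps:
O(h) = 9 - h
R = 0 (R = -4*0 = 0)
R/(-1923 + O(46)) = 0/(-1923 + (9 - 1*46)) = 0/(-1923 + (9 - 46)) = 0/(-1923 - 37) = 0/(-1960) = -1/1960*0 = 0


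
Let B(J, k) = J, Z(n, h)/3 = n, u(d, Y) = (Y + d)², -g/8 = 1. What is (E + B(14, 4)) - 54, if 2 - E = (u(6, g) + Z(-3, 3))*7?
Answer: -3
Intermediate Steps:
g = -8 (g = -8*1 = -8)
Z(n, h) = 3*n
E = 37 (E = 2 - ((-8 + 6)² + 3*(-3))*7 = 2 - ((-2)² - 9)*7 = 2 - (4 - 9)*7 = 2 - (-5)*7 = 2 - 1*(-35) = 2 + 35 = 37)
(E + B(14, 4)) - 54 = (37 + 14) - 54 = 51 - 54 = -3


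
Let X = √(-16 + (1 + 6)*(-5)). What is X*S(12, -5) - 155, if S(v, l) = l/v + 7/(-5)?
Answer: -155 - 109*I*√51/60 ≈ -155.0 - 12.974*I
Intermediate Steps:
S(v, l) = -7/5 + l/v (S(v, l) = l/v + 7*(-⅕) = l/v - 7/5 = -7/5 + l/v)
X = I*√51 (X = √(-16 + 7*(-5)) = √(-16 - 35) = √(-51) = I*√51 ≈ 7.1414*I)
X*S(12, -5) - 155 = (I*√51)*(-7/5 - 5/12) - 155 = (I*√51)*(-109/60) - 155 = -109*I*√51/60 - 155 = -155 - 109*I*√51/60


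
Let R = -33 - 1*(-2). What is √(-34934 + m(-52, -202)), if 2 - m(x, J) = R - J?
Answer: I*√35103 ≈ 187.36*I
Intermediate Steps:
R = -31 (R = -33 + 2 = -31)
m(x, J) = 33 + J (m(x, J) = 2 - (-31 - J) = 2 + (31 + J) = 33 + J)
√(-34934 + m(-52, -202)) = √(-34934 + (33 - 202)) = √(-34934 - 169) = √(-35103) = I*√35103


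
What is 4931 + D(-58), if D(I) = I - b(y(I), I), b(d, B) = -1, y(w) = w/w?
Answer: 4874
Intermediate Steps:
y(w) = 1
D(I) = 1 + I (D(I) = I - 1*(-1) = I + 1 = 1 + I)
4931 + D(-58) = 4931 + (1 - 58) = 4931 - 57 = 4874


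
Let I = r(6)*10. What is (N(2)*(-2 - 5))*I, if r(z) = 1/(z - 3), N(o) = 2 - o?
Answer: 0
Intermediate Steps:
r(z) = 1/(-3 + z)
I = 10/3 (I = 10/(-3 + 6) = 10/3 ≈ 3.3333)
(N(2)*(-2 - 5))*I = ((2 - 1*2)*(-2 - 5))*(10/3) = ((2 - 2)*(-7))*(10/3) = (0*(-7))*(10/3) = 0*(10/3) = 0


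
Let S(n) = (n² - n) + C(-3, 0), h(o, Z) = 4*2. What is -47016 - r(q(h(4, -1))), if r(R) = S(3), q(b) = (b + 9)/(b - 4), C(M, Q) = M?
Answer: -47019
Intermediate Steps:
h(o, Z) = 8
q(b) = (9 + b)/(-4 + b)
S(n) = -3 + n² - n (S(n) = (n² - n) - 3 = -3 + n² - n)
r(R) = 3 (r(R) = -3 + 3² - 1*3 = -3 + 9 - 3 = 3)
-47016 - r(q(h(4, -1))) = -47016 - 1*3 = -47016 - 3 = -47019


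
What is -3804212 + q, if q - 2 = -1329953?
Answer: -5134163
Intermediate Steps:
q = -1329951 (q = 2 - 1329953 = -1329951)
-3804212 + q = -3804212 - 1329951 = -5134163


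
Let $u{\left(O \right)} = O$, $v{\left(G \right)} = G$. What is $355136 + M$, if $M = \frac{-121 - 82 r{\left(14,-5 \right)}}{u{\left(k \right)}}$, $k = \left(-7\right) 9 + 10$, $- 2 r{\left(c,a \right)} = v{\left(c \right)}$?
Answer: $\frac{18821755}{53} \approx 3.5513 \cdot 10^{5}$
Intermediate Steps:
$r{\left(c,a \right)} = - \frac{c}{2}$
$k = -53$ ($k = -63 + 10 = -53$)
$M = - \frac{453}{53}$ ($M = \frac{-121 - 82 \left(\left(- \frac{1}{2}\right) 14\right)}{-53} = \left(-121 - -574\right) \left(- \frac{1}{53}\right) = \left(-121 + 574\right) \left(- \frac{1}{53}\right) = 453 \left(- \frac{1}{53}\right) = - \frac{453}{53} \approx -8.5472$)
$355136 + M = 355136 - \frac{453}{53} = \frac{18821755}{53}$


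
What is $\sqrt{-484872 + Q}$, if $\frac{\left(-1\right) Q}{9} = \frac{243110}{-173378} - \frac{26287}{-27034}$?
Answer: $\frac{i \sqrt{2663006618919638245478154}}{2343550426} \approx 696.32 i$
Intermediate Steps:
$Q = \frac{9065917143}{2343550426}$ ($Q = - 9 \left(\frac{243110}{-173378} - \frac{26287}{-27034}\right) = - 9 \left(243110 \left(- \frac{1}{173378}\right) - - \frac{26287}{27034}\right) = - 9 \left(- \frac{121555}{86689} + \frac{26287}{27034}\right) = \left(-9\right) \left(- \frac{1007324127}{2343550426}\right) = \frac{9065917143}{2343550426} \approx 3.8685$)
$\sqrt{-484872 + Q} = \sqrt{-484872 + \frac{9065917143}{2343550426}} = \sqrt{- \frac{1136312916238329}{2343550426}} = \frac{i \sqrt{2663006618919638245478154}}{2343550426}$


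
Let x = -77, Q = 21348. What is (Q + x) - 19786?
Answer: 1485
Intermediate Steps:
(Q + x) - 19786 = (21348 - 77) - 19786 = 21271 - 19786 = 1485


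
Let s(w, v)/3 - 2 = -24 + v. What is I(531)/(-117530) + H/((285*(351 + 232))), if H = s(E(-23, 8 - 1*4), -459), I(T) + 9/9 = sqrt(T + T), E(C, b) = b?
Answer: -11295309/1301879810 - 3*sqrt(118)/117530 ≈ -0.0089534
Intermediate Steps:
s(w, v) = -66 + 3*v (s(w, v) = 6 + 3*(-24 + v) = 6 + (-72 + 3*v) = -66 + 3*v)
I(T) = -1 + sqrt(2)*sqrt(T) (I(T) = -1 + sqrt(T + T) = -1 + sqrt(2*T) = -1 + sqrt(2)*sqrt(T))
H = -1443 (H = -66 + 3*(-459) = -66 - 1377 = -1443)
I(531)/(-117530) + H/((285*(351 + 232))) = (-1 + sqrt(2)*sqrt(531))/(-117530) - 1443*1/(285*(351 + 232)) = (-1 + sqrt(2)*(3*sqrt(59)))*(-1/117530) - 1443/(285*583) = (-1 + 3*sqrt(118))*(-1/117530) - 1443/166155 = (1/117530 - 3*sqrt(118)/117530) - 1443*1/166155 = (1/117530 - 3*sqrt(118)/117530) - 481/55385 = -11295309/1301879810 - 3*sqrt(118)/117530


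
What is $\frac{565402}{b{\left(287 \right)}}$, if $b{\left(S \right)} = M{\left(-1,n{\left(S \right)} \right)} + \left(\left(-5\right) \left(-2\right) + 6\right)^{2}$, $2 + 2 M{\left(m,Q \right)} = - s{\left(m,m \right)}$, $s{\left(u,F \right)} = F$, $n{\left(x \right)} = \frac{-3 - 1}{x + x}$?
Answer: $\frac{1130804}{511} \approx 2212.9$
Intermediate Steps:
$n{\left(x \right)} = - \frac{2}{x}$ ($n{\left(x \right)} = - \frac{4}{2 x} = - 4 \frac{1}{2 x} = - \frac{2}{x}$)
$M{\left(m,Q \right)} = -1 - \frac{m}{2}$ ($M{\left(m,Q \right)} = -1 + \frac{\left(-1\right) m}{2} = -1 - \frac{m}{2}$)
$b{\left(S \right)} = \frac{511}{2}$ ($b{\left(S \right)} = \left(-1 - - \frac{1}{2}\right) + \left(\left(-5\right) \left(-2\right) + 6\right)^{2} = \left(-1 + \frac{1}{2}\right) + \left(10 + 6\right)^{2} = - \frac{1}{2} + 16^{2} = - \frac{1}{2} + 256 = \frac{511}{2}$)
$\frac{565402}{b{\left(287 \right)}} = \frac{565402}{\frac{511}{2}} = 565402 \cdot \frac{2}{511} = \frac{1130804}{511}$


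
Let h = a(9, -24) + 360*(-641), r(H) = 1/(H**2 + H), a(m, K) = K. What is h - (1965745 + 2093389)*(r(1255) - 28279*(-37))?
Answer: -3347361013283346807/788140 ≈ -4.2472e+12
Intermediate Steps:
r(H) = 1/(H + H**2)
h = -230784 (h = -24 + 360*(-641) = -24 - 230760 = -230784)
h - (1965745 + 2093389)*(r(1255) - 28279*(-37)) = -230784 - (1965745 + 2093389)*(1/(1255*(1 + 1255)) - 28279*(-37)) = -230784 - 4059134*((1/1255)/1256 + 1046323) = -230784 - 4059134*((1/1255)*(1/1256) + 1046323) = -230784 - 4059134*(1/1576280 + 1046323) = -230784 - 4059134*1649298018441/1576280 = -230784 - 1*3347360831393245047/788140 = -230784 - 3347360831393245047/788140 = -3347361013283346807/788140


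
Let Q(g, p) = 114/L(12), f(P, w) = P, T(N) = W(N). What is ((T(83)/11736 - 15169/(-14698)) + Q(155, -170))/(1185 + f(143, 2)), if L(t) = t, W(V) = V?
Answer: 908976367/114537163392 ≈ 0.0079361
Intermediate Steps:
T(N) = N
Q(g, p) = 19/2 (Q(g, p) = 114/12 = 114*(1/12) = 19/2)
((T(83)/11736 - 15169/(-14698)) + Q(155, -170))/(1185 + f(143, 2)) = ((83/11736 - 15169/(-14698)) + 19/2)/(1185 + 143) = ((83*(1/11736) - 15169*(-1/14698)) + 19/2)/1328 = ((83/11736 + 15169/14698) + 19/2)*(1/1328) = (89621659/86247864 + 19/2)*(1/1328) = (908976367/86247864)*(1/1328) = 908976367/114537163392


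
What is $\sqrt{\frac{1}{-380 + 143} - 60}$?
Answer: $\frac{i \sqrt{3370377}}{237} \approx 7.7462 i$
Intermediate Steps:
$\sqrt{\frac{1}{-380 + 143} - 60} = \sqrt{\frac{1}{-237} - 60} = \sqrt{- \frac{1}{237} - 60} = \sqrt{- \frac{14221}{237}} = \frac{i \sqrt{3370377}}{237}$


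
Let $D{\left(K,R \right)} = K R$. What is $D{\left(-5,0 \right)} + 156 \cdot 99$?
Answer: $15444$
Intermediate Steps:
$D{\left(-5,0 \right)} + 156 \cdot 99 = \left(-5\right) 0 + 156 \cdot 99 = 0 + 15444 = 15444$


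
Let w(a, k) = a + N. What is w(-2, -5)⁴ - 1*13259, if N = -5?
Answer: -10858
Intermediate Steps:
w(a, k) = -5 + a (w(a, k) = a - 5 = -5 + a)
w(-2, -5)⁴ - 1*13259 = (-5 - 2)⁴ - 1*13259 = (-7)⁴ - 13259 = 2401 - 13259 = -10858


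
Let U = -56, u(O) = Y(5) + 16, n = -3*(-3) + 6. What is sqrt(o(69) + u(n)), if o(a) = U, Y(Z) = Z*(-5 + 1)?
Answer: 2*I*sqrt(15) ≈ 7.746*I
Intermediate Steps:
Y(Z) = -4*Z (Y(Z) = Z*(-4) = -4*Z)
n = 15 (n = 9 + 6 = 15)
u(O) = -4 (u(O) = -4*5 + 16 = -20 + 16 = -4)
o(a) = -56
sqrt(o(69) + u(n)) = sqrt(-56 - 4) = sqrt(-60) = 2*I*sqrt(15)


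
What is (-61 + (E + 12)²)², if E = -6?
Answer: 625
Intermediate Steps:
(-61 + (E + 12)²)² = (-61 + (-6 + 12)²)² = (-61 + 6²)² = (-61 + 36)² = (-25)² = 625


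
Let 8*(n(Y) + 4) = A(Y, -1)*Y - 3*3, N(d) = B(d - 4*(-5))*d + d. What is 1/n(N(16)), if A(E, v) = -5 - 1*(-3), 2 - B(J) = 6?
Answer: 8/55 ≈ 0.14545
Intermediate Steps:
B(J) = -4 (B(J) = 2 - 1*6 = 2 - 6 = -4)
A(E, v) = -2 (A(E, v) = -5 + 3 = -2)
N(d) = -3*d (N(d) = -4*d + d = -3*d)
n(Y) = -41/8 - Y/4 (n(Y) = -4 + (-2*Y - 3*3)/8 = -4 + (-2*Y - 9)/8 = -4 + (-9 - 2*Y)/8 = -4 + (-9/8 - Y/4) = -41/8 - Y/4)
1/n(N(16)) = 1/(-41/8 - (-3)*16/4) = 1/(-41/8 - ¼*(-48)) = 1/(-41/8 + 12) = 1/(55/8) = 8/55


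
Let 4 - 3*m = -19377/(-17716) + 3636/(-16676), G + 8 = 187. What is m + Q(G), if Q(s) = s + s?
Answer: 79554249443/221574012 ≈ 359.04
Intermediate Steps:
G = 179 (G = -8 + 187 = 179)
m = 230753147/221574012 (m = 4/3 - (-19377/(-17716) + 3636/(-16676))/3 = 4/3 - (-19377*(-1/17716) + 3636*(-1/16676))/3 = 4/3 - (19377/17716 - 909/4169)/3 = 4/3 - 1/3*64678869/73858004 = 4/3 - 21559623/73858004 = 230753147/221574012 ≈ 1.0414)
Q(s) = 2*s
m + Q(G) = 230753147/221574012 + 2*179 = 230753147/221574012 + 358 = 79554249443/221574012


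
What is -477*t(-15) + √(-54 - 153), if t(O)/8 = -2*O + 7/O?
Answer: -563496/5 + 3*I*√23 ≈ -1.127e+5 + 14.387*I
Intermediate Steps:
t(O) = -16*O + 56/O (t(O) = 8*(-2*O + 7/O) = -16*O + 56/O)
-477*t(-15) + √(-54 - 153) = -477*(-16*(-15) + 56/(-15)) + √(-54 - 153) = -477*(240 + 56*(-1/15)) + √(-207) = -477*(240 - 56/15) + 3*I*√23 = -477*3544/15 + 3*I*√23 = -563496/5 + 3*I*√23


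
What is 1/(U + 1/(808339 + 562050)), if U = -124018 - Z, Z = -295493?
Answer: 1370389/234987453776 ≈ 5.8318e-6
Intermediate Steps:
U = 171475 (U = -124018 - 1*(-295493) = -124018 + 295493 = 171475)
1/(U + 1/(808339 + 562050)) = 1/(171475 + 1/(808339 + 562050)) = 1/(171475 + 1/1370389) = 1/(234987453776/1370389) = 1370389/234987453776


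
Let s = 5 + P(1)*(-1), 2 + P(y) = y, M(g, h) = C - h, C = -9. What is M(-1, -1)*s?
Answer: -48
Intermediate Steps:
M(g, h) = -9 - h
P(y) = -2 + y
s = 6 (s = 5 + (-2 + 1)*(-1) = 5 - 1*(-1) = 5 + 1 = 6)
M(-1, -1)*s = (-9 - 1*(-1))*6 = (-9 + 1)*6 = -8*6 = -48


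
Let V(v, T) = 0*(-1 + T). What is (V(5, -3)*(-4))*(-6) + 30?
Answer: 30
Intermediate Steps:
V(v, T) = 0
(V(5, -3)*(-4))*(-6) + 30 = (0*(-4))*(-6) + 30 = 0*(-6) + 30 = 0 + 30 = 30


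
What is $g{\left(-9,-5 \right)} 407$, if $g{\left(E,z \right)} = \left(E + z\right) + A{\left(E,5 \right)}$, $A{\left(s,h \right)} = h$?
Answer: $-3663$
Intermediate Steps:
$g{\left(E,z \right)} = 5 + E + z$ ($g{\left(E,z \right)} = \left(E + z\right) + 5 = 5 + E + z$)
$g{\left(-9,-5 \right)} 407 = \left(5 - 9 - 5\right) 407 = \left(-9\right) 407 = -3663$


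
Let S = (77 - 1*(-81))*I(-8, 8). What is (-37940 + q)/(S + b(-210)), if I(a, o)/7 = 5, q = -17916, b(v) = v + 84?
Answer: -13964/1351 ≈ -10.336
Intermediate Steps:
b(v) = 84 + v
I(a, o) = 35 (I(a, o) = 7*5 = 35)
S = 5530 (S = (77 - 1*(-81))*35 = (77 + 81)*35 = 158*35 = 5530)
(-37940 + q)/(S + b(-210)) = (-37940 - 17916)/(5530 + (84 - 210)) = -55856/(5530 - 126) = -55856/5404 = -55856*1/5404 = -13964/1351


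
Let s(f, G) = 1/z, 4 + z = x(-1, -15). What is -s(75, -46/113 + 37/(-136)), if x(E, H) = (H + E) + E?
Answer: 1/21 ≈ 0.047619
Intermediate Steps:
x(E, H) = H + 2*E (x(E, H) = (E + H) + E = H + 2*E)
z = -21 (z = -4 + (-15 + 2*(-1)) = -4 + (-15 - 2) = -4 - 17 = -21)
s(f, G) = -1/21 (s(f, G) = 1/(-21) = -1/21)
-s(75, -46/113 + 37/(-136)) = -1*(-1/21) = 1/21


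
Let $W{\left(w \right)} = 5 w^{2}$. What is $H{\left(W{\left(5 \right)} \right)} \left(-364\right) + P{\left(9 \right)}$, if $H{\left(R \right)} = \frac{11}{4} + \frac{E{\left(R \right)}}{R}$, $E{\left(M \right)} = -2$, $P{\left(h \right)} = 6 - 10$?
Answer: $- \frac{124897}{125} \approx -999.18$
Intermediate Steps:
$P{\left(h \right)} = -4$ ($P{\left(h \right)} = 6 - 10 = -4$)
$H{\left(R \right)} = \frac{11}{4} - \frac{2}{R}$
$H{\left(W{\left(5 \right)} \right)} \left(-364\right) + P{\left(9 \right)} = \left(\frac{11}{4} - \frac{2}{5 \cdot 5^{2}}\right) \left(-364\right) - 4 = \left(\frac{11}{4} - \frac{2}{5 \cdot 25}\right) \left(-364\right) - 4 = \left(\frac{11}{4} - \frac{2}{125}\right) \left(-364\right) - 4 = \frac{1367}{500} \left(-364\right) - 4 = - \frac{124397}{125} - 4 = - \frac{124897}{125}$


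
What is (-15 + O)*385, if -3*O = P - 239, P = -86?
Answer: 107800/3 ≈ 35933.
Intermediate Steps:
O = 325/3 (O = -(-86 - 239)/3 = -⅓*(-325) = 325/3 ≈ 108.33)
(-15 + O)*385 = (-15 + 325/3)*385 = (280/3)*385 = 107800/3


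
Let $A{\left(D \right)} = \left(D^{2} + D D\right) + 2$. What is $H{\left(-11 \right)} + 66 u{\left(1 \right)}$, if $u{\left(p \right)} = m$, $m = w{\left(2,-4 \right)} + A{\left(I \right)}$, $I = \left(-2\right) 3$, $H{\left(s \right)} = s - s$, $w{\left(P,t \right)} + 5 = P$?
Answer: $4686$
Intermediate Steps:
$w{\left(P,t \right)} = -5 + P$
$H{\left(s \right)} = 0$
$I = -6$
$A{\left(D \right)} = 2 + 2 D^{2}$ ($A{\left(D \right)} = \left(D^{2} + D^{2}\right) + 2 = 2 D^{2} + 2 = 2 + 2 D^{2}$)
$m = 71$ ($m = \left(-5 + 2\right) + \left(2 + 2 \left(-6\right)^{2}\right) = -3 + \left(2 + 2 \cdot 36\right) = -3 + \left(2 + 72\right) = -3 + 74 = 71$)
$u{\left(p \right)} = 71$
$H{\left(-11 \right)} + 66 u{\left(1 \right)} = 0 + 66 \cdot 71 = 0 + 4686 = 4686$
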